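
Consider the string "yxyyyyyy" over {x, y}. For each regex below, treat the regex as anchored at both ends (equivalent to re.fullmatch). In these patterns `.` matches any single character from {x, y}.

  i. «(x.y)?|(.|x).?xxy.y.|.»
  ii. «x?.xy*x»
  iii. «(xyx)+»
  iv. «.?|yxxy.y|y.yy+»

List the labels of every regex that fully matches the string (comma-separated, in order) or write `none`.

iv

i → no match
ii → no match — must end with "x"
iii → no match — must start with "xyx"
iv → match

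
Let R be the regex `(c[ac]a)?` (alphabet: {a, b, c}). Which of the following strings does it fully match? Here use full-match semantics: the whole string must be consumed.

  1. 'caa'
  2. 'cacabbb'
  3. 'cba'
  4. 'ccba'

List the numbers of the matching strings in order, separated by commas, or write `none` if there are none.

1 → match
2 → no match
3 → no match
4 → no match

1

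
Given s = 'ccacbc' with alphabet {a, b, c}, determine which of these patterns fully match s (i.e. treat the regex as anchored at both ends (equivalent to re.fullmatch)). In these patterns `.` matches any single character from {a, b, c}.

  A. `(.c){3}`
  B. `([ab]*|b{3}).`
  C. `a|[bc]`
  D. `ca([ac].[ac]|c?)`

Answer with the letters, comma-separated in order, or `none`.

A

A → match
B → no match
C → no match
D → no match — must start with 'ca'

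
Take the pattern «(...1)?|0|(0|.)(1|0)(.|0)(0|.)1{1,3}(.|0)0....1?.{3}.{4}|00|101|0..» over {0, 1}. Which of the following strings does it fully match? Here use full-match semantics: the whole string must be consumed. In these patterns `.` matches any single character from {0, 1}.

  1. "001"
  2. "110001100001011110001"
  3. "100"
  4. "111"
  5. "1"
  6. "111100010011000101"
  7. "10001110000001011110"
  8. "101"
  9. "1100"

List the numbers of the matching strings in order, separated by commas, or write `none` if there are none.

1 → match
2 → no match
3 → no match
4 → no match
5 → no match
6 → no match
7 → match
8 → match
9 → no match

1, 7, 8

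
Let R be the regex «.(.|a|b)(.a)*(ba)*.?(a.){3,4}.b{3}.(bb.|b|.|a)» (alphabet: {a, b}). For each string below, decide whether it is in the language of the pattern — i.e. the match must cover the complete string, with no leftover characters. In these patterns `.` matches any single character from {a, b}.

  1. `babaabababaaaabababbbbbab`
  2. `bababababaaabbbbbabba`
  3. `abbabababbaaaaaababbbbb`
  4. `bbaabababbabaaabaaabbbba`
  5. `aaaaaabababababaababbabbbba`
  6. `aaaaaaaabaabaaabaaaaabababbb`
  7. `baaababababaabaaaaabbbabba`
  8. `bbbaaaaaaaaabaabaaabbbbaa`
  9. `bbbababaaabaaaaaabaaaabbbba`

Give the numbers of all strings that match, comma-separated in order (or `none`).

2, 7

1 → no match
2 → match
3 → no match
4 → no match
5 → no match
6 → no match
7 → match
8 → no match
9 → no match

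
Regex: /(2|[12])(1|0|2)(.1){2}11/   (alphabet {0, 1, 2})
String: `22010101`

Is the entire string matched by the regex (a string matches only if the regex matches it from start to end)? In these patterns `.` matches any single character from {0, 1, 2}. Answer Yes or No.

No

Every match must end with `111`, but `22010101` does not.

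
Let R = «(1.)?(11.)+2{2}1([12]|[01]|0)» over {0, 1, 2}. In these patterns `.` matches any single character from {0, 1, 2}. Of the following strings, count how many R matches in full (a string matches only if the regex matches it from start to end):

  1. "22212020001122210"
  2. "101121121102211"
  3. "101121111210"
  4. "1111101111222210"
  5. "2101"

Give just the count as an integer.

1

1 → no match
2 → match
3. "101121111210" → no match
4 → no match
5. "2101" → no match
Total matched: 1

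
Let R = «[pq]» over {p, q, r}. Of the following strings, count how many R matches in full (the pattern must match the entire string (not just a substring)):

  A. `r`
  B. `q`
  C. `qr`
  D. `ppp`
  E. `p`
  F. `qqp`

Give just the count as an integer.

A → no match
B → match
C → no match
D → no match
E → match
F → no match
Total matched: 2

2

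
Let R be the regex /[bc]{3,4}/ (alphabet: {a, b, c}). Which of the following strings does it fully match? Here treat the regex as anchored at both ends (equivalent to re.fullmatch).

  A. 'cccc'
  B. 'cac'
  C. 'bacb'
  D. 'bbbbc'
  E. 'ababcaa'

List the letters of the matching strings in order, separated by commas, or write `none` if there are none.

A → match
B → no match
C → no match
D → no match
E → no match

A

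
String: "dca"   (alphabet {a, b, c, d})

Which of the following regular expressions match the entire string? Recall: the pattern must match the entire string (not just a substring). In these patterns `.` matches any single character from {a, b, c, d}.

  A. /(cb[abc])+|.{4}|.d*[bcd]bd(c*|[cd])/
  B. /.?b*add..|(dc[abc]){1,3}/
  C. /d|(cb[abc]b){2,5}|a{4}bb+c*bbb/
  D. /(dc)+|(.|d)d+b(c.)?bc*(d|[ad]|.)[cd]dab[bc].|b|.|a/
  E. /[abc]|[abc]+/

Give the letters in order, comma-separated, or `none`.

B

A → no match
B → match
C → no match
D → no match
E → no match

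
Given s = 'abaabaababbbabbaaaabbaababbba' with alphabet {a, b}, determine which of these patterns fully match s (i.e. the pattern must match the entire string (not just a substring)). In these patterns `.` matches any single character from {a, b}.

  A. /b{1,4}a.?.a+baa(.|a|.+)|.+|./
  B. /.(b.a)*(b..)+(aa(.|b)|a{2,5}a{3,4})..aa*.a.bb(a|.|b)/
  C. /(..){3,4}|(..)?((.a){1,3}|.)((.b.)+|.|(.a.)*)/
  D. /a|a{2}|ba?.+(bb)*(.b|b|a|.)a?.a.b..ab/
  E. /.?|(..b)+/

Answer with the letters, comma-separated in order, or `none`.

A → match
B → match
C → no match
D → no match
E → no match

A, B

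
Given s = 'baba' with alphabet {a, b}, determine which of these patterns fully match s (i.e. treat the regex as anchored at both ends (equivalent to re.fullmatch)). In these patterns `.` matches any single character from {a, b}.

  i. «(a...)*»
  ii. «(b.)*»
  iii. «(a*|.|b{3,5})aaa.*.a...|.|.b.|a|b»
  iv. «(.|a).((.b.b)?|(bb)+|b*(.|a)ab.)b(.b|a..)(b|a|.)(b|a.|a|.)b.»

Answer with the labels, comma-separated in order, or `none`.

i → no match
ii → match
iii → no match
iv → no match

ii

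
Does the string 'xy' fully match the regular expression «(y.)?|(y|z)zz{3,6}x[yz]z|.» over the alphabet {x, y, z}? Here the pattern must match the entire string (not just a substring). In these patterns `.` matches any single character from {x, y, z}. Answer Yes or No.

No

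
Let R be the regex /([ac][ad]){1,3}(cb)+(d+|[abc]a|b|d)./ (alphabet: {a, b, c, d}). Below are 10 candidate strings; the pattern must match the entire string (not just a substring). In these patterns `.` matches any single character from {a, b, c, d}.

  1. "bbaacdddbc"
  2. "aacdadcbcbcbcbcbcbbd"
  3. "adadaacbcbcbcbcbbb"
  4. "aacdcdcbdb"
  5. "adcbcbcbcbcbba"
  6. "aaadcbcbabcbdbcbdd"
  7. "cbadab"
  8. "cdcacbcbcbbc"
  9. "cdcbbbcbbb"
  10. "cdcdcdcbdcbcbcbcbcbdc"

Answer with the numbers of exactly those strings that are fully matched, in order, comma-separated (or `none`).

1. "bbaacdddbc" → no match
2 → match
3 → match
4. "aacdcdcbdb" → match
5 → match
6 → no match
7. "cbadab" → no match
8. "cdcacbcbcbbc" → match
9. "cdcbbbcbbb" → no match
10 → no match

2, 3, 4, 5, 8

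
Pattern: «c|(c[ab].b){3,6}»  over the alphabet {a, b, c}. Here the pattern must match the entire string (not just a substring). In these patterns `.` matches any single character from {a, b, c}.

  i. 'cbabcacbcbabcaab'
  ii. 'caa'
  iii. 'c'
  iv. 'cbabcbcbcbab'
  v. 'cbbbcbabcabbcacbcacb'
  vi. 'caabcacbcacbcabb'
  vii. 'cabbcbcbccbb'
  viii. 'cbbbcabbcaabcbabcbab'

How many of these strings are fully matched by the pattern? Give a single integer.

i → match
ii → no match
iii → match
iv → match
v → match
vi → match
vii → no match
viii → match
Total matched: 6

6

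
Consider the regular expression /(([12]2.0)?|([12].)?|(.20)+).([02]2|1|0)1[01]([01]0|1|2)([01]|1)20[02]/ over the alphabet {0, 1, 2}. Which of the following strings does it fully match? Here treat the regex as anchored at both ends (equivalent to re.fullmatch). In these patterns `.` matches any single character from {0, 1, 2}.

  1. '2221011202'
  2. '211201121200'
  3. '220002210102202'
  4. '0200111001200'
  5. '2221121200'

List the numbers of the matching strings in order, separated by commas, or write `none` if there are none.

1. '2221011202' → match
2. '211201121200' → no match
3 → no match
4 → match
5. '2221121200' → match

1, 4, 5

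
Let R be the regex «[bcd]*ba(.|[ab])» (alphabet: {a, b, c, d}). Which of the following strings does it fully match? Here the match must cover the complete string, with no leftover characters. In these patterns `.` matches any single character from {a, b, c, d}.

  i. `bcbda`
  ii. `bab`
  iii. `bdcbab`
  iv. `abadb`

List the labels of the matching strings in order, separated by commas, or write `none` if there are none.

i → no match
ii → match
iii → match
iv → no match

ii, iii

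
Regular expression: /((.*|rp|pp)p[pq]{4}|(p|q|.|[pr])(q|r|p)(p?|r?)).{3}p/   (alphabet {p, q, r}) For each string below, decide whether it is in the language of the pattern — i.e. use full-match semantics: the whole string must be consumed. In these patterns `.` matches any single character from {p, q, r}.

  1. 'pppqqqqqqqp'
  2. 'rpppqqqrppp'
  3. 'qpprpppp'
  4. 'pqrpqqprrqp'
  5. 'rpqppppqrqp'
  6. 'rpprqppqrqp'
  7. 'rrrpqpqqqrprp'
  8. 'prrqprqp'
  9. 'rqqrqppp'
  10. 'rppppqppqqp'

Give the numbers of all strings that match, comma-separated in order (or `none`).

1, 2, 10

1. 'pppqqqqqqqp' → match
2. 'rpppqqqrppp' → match
3. 'qpprpppp' → no match
4. 'pqrpqqprrqp' → no match
5. 'rpqppppqrqp' → no match
6. 'rpprqppqrqp' → no match
7 → no match
8. 'prrqprqp' → no match
9. 'rqqrqppp' → no match
10. 'rppppqppqqp' → match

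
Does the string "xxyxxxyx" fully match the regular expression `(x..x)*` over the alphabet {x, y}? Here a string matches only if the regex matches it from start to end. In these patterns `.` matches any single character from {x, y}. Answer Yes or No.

Yes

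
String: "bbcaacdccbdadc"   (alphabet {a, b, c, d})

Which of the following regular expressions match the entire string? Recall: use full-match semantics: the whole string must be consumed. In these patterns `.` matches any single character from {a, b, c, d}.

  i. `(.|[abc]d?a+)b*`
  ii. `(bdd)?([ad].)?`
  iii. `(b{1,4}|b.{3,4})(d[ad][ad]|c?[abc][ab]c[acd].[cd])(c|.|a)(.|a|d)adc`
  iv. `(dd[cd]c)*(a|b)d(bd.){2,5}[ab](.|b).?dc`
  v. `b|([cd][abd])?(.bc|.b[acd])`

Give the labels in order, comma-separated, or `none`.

iii

i → no match
ii → no match
iii → match
iv → no match
v → no match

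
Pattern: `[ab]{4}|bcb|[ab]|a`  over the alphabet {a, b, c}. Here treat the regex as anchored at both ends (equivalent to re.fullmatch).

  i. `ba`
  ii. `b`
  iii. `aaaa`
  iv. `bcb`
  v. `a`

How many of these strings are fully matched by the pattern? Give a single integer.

4

i → no match
ii → match
iii → match
iv → match
v → match
Total matched: 4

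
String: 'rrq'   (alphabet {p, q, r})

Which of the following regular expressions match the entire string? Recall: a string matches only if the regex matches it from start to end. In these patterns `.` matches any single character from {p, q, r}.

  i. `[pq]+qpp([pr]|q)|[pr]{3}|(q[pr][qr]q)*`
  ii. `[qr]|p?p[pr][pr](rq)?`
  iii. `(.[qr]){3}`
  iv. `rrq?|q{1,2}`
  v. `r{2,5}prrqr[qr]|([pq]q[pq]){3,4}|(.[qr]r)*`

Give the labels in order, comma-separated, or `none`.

i → no match
ii → no match
iii → no match
iv → match
v → no match

iv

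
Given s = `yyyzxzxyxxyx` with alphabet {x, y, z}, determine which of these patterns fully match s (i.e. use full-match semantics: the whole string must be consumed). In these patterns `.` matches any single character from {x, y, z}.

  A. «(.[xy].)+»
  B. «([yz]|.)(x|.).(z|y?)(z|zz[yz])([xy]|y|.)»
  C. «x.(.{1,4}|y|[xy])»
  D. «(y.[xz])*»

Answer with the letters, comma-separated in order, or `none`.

A → match
B → no match
C → no match — must start with `x`
D → no match

A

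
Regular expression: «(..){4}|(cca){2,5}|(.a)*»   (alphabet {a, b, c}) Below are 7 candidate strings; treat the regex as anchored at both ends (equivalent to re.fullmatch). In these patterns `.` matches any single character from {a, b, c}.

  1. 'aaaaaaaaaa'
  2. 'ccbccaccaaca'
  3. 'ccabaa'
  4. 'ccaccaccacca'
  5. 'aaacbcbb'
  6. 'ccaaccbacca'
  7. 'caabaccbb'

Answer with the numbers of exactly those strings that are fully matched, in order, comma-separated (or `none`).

1, 4, 5

1. 'aaaaaaaaaa' → match
2. 'ccbccaccaaca' → no match
3. 'ccabaa' → no match
4. 'ccaccaccacca' → match
5. 'aaacbcbb' → match
6. 'ccaaccbacca' → no match
7. 'caabaccbb' → no match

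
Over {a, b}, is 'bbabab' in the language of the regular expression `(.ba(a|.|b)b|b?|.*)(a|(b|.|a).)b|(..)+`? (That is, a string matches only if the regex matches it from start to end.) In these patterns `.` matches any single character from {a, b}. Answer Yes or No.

Yes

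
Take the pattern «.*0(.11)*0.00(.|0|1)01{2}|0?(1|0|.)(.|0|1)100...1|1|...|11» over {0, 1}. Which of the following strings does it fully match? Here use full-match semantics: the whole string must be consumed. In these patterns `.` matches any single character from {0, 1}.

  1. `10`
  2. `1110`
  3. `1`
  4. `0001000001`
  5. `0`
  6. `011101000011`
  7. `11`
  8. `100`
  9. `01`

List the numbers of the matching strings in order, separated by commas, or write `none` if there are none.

3, 4, 6, 7, 8

1 → no match
2 → no match
3 → match
4 → match
5 → no match
6 → match
7 → match
8 → match
9 → no match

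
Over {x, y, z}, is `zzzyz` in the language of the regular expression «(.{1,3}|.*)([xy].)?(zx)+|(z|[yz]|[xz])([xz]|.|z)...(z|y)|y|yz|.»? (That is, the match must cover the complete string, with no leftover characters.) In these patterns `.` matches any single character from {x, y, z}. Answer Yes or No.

No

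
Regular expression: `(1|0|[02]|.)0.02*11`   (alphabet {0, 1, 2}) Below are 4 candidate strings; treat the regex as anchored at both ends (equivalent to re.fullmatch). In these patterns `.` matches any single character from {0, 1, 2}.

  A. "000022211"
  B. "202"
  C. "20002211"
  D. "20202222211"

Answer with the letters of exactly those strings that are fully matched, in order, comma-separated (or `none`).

A, C, D

A. "000022211" → match
B. "202" → no match — must end with "11"
C. "20002211" → match
D. "20202222211" → match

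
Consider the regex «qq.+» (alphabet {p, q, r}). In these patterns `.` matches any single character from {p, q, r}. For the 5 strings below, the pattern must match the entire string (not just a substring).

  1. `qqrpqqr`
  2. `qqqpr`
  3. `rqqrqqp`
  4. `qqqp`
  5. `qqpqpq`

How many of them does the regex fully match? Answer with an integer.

4

1. `qqrpqqr` → match
2. `qqqpr` → match
3. `rqqrqqp` → no match — must start with `qq`
4. `qqqp` → match
5. `qqpqpq` → match
Total matched: 4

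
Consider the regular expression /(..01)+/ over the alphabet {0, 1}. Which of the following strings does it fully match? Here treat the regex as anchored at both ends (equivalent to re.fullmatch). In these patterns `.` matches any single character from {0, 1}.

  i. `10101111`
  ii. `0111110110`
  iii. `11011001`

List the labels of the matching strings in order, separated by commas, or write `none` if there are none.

i → no match — must end with `01`
ii → no match — must end with `01`
iii → match

iii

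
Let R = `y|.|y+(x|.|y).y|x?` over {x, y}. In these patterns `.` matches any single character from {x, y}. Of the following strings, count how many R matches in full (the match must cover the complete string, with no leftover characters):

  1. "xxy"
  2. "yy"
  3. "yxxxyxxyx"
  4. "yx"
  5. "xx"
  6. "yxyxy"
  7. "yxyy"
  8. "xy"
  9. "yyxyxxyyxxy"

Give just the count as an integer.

1

1 → no match
2 → no match
3 → no match
4 → no match
5 → no match
6 → no match
7 → match
8 → no match
9 → no match
Total matched: 1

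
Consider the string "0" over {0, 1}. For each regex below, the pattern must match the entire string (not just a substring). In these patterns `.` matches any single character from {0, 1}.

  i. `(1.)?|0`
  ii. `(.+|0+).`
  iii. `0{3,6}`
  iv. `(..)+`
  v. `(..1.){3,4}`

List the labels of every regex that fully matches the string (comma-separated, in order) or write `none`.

i → match
ii → no match
iii → no match
iv → no match
v → no match

i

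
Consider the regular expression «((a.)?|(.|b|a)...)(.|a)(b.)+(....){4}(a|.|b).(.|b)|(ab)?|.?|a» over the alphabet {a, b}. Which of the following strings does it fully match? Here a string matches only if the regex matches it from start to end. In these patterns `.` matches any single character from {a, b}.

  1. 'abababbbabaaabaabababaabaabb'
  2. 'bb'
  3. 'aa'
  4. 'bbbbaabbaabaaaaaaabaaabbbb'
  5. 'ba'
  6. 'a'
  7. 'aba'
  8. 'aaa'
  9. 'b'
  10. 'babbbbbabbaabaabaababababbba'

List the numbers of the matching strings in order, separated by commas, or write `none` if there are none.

1, 6, 9

1 → match
2. 'bb' → no match
3. 'aa' → no match
4 → no match
5. 'ba' → no match
6. 'a' → match
7. 'aba' → no match
8. 'aaa' → no match
9. 'b' → match
10 → no match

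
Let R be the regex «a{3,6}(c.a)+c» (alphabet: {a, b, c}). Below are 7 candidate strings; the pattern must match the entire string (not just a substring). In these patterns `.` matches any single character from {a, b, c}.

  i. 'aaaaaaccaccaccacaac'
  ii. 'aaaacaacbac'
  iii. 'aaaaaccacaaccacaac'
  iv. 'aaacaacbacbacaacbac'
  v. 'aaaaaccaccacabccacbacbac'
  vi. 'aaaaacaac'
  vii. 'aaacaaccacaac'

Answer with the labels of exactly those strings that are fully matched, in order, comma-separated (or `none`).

i, ii, iii, iv, vi, vii

i → match
ii → match
iii → match
iv → match
v → no match
vi → match
vii → match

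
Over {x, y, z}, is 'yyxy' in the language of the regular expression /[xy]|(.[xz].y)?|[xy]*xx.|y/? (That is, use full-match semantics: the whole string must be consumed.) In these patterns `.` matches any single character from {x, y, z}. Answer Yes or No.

No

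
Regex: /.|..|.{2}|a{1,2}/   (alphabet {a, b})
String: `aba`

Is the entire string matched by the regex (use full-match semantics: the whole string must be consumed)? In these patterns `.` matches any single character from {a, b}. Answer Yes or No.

No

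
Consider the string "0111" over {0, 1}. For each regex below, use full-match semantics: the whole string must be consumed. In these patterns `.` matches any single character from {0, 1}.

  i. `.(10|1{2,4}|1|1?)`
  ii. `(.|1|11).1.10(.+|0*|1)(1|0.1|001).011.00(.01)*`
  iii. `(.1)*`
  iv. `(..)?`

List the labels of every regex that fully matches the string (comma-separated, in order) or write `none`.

i, iii

i → match
ii → no match
iii → match
iv → no match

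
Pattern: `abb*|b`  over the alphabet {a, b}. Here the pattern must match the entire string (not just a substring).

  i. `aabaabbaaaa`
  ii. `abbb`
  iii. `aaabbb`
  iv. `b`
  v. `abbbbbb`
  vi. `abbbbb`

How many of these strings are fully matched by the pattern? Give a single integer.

i → no match
ii → match
iii → no match
iv → match
v → match
vi → match
Total matched: 4

4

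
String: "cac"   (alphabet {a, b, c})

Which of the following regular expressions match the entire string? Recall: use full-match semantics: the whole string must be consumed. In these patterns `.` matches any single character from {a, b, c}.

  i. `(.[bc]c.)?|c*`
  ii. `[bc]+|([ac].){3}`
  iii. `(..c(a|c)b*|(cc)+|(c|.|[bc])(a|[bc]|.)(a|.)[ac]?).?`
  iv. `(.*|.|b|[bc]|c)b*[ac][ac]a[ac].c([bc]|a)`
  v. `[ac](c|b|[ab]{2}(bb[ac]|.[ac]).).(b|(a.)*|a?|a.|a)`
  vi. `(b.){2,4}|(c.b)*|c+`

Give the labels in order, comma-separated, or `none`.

i → no match
ii → no match
iii → match
iv → no match
v → no match
vi → no match

iii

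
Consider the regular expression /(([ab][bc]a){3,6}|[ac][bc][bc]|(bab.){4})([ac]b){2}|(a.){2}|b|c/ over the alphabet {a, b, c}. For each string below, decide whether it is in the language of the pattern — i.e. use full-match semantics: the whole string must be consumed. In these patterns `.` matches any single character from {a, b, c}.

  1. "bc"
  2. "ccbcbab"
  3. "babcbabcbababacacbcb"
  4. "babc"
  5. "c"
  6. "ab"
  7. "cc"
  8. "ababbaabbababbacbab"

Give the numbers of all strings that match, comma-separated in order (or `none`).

2, 5

1. "bc" → no match
2. "ccbcbab" → match
3 → no match
4. "babc" → no match
5. "c" → match
6. "ab" → no match
7. "cc" → no match
8 → no match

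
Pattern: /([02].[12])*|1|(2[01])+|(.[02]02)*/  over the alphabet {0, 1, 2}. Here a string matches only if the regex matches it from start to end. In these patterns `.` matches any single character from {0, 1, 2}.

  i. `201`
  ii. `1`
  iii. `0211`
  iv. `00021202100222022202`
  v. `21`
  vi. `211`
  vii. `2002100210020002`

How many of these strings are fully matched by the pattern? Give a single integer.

i → match
ii → match
iii → no match
iv → match
v → match
vi → match
vii → match
Total matched: 6

6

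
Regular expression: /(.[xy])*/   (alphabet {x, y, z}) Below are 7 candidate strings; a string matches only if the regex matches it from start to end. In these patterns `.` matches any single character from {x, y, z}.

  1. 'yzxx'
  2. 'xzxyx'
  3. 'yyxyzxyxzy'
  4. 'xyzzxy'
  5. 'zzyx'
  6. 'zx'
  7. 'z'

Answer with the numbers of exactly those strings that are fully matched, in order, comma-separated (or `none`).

1. 'yzxx' → no match
2. 'xzxyx' → no match
3. 'yyxyzxyxzy' → match
4. 'xyzzxy' → no match
5. 'zzyx' → no match
6. 'zx' → match
7. 'z' → no match

3, 6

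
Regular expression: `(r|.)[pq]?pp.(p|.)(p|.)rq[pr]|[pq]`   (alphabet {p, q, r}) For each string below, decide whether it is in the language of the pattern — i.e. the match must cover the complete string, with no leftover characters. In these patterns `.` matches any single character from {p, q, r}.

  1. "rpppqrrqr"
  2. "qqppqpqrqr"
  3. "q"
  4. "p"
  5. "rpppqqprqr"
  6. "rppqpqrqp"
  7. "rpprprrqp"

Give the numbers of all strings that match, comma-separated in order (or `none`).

1. "rpppqrrqr" → match
2. "qqppqpqrqr" → match
3. "q" → match
4. "p" → match
5. "rpppqqprqr" → match
6. "rppqpqrqp" → match
7. "rpprprrqp" → match

1, 2, 3, 4, 5, 6, 7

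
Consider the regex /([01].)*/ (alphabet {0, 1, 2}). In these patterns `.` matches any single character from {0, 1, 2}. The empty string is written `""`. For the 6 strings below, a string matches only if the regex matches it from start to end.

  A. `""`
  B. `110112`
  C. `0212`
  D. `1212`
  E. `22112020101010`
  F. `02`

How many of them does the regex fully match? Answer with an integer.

A → match
B → match
C → match
D → match
E → no match
F → match
Total matched: 5

5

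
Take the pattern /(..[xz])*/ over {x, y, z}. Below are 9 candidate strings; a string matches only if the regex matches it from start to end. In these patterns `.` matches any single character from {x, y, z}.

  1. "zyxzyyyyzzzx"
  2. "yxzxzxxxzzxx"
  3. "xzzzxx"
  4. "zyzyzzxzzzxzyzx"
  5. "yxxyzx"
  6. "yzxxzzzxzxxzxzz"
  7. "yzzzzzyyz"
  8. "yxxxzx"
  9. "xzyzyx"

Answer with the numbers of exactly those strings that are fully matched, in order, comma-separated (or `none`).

1 → no match
2 → match
3 → match
4 → match
5 → match
6 → match
7 → match
8 → match
9 → no match

2, 3, 4, 5, 6, 7, 8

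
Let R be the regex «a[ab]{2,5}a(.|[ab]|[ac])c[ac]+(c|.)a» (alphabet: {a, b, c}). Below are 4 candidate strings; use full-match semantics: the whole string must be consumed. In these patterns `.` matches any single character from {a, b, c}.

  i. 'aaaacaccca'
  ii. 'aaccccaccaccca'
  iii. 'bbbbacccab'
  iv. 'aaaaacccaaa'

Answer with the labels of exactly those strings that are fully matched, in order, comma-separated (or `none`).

iv

i → no match
ii → no match
iii → no match — must start with 'a'
iv → match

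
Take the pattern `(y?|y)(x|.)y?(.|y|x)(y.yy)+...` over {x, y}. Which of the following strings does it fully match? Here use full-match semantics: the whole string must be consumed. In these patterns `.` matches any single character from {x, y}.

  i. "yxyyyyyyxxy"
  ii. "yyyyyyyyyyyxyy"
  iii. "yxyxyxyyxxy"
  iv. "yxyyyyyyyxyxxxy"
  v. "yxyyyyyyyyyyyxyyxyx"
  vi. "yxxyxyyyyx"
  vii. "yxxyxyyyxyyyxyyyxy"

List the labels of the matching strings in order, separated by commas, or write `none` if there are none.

i → match
ii → match
iii → match
iv → no match
v → match
vi → match
vii → match

i, ii, iii, v, vi, vii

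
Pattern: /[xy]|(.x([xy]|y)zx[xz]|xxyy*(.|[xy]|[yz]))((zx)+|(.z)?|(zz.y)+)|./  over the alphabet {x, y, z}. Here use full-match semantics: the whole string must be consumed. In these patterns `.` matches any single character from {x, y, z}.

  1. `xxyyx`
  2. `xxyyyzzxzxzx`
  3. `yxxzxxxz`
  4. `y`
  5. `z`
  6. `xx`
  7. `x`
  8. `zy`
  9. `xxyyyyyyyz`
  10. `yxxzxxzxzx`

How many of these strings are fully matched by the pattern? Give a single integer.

1 → match
2 → match
3 → match
4 → match
5 → match
6 → no match
7 → match
8 → no match
9 → match
10 → match
Total matched: 8

8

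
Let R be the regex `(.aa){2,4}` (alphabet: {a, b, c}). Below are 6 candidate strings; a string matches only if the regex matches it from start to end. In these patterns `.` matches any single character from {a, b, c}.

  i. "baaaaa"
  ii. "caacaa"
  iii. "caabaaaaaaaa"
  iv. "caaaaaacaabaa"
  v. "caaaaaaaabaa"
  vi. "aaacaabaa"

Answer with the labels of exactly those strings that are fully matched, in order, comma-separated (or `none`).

i, ii, iii, v, vi

i → match
ii → match
iii → match
iv → no match
v → match
vi → match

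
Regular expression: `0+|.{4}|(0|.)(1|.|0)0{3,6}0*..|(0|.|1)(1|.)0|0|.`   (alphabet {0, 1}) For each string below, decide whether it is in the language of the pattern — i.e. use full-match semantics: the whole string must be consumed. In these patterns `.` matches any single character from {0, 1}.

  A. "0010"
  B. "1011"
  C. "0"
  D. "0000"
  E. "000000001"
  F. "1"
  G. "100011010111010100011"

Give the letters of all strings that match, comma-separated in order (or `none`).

A, B, C, D, E, F

A → match
B → match
C → match
D → match
E → match
F → match
G → no match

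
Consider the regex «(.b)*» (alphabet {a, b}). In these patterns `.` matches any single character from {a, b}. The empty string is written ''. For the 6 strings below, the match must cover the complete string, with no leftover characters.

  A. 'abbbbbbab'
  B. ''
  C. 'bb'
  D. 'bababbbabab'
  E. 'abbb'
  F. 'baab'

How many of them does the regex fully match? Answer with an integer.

A. 'abbbbbbab' → no match
B. '' → match
C. 'bb' → match
D. 'bababbbabab' → no match
E. 'abbb' → match
F. 'baab' → no match
Total matched: 3

3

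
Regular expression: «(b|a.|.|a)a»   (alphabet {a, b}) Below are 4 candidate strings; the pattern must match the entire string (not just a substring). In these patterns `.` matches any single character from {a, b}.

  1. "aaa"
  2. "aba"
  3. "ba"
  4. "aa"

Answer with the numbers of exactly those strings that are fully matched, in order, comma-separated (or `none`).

1, 2, 3, 4

1. "aaa" → match
2. "aba" → match
3. "ba" → match
4. "aa" → match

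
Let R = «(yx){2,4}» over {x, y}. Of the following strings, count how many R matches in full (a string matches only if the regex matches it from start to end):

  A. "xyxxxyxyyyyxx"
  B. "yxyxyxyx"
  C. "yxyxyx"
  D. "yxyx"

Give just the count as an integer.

3

A → no match — must start with "yx"
B → match
C → match
D → match
Total matched: 3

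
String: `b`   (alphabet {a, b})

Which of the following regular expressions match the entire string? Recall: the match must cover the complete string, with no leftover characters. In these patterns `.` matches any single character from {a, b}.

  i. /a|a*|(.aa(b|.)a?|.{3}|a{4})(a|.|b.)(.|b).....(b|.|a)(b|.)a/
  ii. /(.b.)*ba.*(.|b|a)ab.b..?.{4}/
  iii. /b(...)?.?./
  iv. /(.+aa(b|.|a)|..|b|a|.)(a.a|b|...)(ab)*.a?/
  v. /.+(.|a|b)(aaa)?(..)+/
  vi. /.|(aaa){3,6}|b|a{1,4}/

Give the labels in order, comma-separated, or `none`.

vi

i → no match
ii → no match
iii → no match
iv → no match
v → no match
vi → match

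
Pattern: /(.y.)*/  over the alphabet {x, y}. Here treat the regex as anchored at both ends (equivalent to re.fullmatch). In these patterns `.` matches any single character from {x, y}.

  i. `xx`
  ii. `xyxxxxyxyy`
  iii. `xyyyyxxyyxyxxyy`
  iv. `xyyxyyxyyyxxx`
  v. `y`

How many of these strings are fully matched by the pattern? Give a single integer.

i → no match
ii → no match
iii → match
iv → no match
v → no match
Total matched: 1

1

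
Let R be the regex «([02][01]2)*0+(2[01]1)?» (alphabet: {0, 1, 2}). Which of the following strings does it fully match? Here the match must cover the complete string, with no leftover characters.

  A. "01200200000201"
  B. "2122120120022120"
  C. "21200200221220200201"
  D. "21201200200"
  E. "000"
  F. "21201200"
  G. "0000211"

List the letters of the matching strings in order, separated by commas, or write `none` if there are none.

A, B, C, D, E, F, G

A → match
B → match
C → match
D → match
E → match
F → match
G → match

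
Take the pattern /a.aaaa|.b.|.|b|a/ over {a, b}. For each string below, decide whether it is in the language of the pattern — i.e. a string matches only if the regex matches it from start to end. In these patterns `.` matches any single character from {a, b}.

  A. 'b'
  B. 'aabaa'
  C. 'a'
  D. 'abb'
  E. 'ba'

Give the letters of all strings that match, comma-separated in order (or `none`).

A → match
B → no match
C → match
D → match
E → no match

A, C, D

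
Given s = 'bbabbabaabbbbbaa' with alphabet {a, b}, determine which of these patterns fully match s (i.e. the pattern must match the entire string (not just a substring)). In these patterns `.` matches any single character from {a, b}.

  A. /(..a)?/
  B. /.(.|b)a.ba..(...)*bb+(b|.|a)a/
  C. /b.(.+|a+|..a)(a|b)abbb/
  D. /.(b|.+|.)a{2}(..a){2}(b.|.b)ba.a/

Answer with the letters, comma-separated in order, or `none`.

A → no match
B → match
C → no match — must end with 'abbb'
D → no match

B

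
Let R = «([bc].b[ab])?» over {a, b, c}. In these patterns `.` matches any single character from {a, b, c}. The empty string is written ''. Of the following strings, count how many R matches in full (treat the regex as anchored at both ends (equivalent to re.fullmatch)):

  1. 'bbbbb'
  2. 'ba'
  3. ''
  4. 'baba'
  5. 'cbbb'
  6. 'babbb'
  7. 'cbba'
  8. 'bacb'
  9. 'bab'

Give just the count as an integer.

4

1 → no match
2 → no match
3 → match
4 → match
5 → match
6 → no match
7 → match
8 → no match
9 → no match
Total matched: 4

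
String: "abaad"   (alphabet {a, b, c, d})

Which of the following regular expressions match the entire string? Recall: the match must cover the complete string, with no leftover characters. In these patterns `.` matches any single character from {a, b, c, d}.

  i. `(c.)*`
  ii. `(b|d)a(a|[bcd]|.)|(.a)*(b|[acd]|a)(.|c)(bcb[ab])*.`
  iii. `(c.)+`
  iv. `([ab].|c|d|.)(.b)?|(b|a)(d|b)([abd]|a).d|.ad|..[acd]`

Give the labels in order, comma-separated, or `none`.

iv

i → no match
ii → no match
iii → no match — must start with "c"
iv → match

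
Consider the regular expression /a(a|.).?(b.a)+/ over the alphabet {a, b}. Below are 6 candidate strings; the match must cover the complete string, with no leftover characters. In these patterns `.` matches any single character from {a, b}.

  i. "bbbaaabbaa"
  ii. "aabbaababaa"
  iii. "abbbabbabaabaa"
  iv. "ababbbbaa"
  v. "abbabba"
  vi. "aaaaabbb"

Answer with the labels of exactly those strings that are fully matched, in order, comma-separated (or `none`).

iii

i → no match — must start with "a"
ii → no match
iii → match
iv → no match
v → no match
vi → no match — must end with "a"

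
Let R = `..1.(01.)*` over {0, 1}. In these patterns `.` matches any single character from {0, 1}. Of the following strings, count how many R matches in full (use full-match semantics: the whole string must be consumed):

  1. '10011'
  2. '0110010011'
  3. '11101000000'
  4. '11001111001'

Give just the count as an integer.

1 → no match
2 → match
3 → no match
4 → no match
Total matched: 1

1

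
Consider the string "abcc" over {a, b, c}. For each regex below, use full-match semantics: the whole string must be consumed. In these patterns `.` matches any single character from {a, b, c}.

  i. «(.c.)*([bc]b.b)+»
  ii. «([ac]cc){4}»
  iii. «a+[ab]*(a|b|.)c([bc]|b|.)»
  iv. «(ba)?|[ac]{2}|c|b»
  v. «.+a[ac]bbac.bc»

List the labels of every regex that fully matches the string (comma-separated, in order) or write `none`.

i → no match — must end with "b"
ii → no match
iii → match
iv → no match
v → no match — must end with "bc"

iii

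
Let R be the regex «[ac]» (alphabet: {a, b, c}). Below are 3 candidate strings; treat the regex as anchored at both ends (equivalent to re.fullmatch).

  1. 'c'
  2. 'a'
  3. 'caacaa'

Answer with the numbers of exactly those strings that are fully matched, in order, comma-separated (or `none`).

1. 'c' → match
2. 'a' → match
3. 'caacaa' → no match

1, 2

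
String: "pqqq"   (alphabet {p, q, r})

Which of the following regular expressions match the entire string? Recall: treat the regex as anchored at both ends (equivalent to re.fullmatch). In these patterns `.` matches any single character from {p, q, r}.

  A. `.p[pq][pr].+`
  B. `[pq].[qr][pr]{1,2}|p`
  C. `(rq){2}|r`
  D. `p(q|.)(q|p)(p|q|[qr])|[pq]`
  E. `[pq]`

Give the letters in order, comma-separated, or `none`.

D

A → no match
B → no match
C → no match
D → match
E → no match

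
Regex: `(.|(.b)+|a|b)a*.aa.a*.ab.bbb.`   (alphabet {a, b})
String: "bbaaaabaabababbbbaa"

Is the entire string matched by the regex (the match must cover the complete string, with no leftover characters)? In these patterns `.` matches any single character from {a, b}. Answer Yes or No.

No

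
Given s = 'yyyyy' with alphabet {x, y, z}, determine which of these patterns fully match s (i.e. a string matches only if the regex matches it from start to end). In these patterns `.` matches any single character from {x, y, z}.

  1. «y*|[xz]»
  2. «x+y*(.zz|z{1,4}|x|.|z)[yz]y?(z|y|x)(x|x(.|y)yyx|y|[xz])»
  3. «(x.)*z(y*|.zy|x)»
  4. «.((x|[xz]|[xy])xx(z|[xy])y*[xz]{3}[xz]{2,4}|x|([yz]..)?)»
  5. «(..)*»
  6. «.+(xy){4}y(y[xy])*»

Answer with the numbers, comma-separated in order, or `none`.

1 → match
2 → no match — must start with 'x'
3 → no match
4 → no match
5 → no match
6 → no match

1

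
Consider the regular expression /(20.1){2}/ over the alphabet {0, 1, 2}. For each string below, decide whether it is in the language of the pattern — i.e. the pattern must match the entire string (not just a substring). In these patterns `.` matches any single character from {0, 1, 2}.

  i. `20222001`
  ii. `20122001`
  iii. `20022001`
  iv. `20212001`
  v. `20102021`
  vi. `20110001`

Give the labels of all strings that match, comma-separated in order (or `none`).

i → no match
ii → no match
iii → no match
iv → match
v → no match
vi → no match

iv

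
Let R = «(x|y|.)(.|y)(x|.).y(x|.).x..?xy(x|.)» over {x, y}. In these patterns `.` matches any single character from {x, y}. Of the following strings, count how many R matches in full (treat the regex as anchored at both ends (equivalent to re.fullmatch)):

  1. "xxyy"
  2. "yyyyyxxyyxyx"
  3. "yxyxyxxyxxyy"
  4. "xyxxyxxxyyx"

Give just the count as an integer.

1. "xxyy" → no match
2. "yyyyyxxyyxyx" → no match
3. "yxyxyxxyxxyy" → no match
4. "xyxxyxxxyyx" → no match
Total matched: 0

0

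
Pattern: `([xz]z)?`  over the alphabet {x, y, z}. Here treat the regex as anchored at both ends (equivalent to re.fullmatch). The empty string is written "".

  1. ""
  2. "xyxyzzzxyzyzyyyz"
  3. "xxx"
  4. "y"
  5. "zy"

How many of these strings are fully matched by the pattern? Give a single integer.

1 → match
2 → no match
3 → no match
4 → no match
5 → no match
Total matched: 1

1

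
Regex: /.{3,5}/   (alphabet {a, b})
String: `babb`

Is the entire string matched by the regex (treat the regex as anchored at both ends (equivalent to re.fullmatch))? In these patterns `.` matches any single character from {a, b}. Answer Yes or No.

Yes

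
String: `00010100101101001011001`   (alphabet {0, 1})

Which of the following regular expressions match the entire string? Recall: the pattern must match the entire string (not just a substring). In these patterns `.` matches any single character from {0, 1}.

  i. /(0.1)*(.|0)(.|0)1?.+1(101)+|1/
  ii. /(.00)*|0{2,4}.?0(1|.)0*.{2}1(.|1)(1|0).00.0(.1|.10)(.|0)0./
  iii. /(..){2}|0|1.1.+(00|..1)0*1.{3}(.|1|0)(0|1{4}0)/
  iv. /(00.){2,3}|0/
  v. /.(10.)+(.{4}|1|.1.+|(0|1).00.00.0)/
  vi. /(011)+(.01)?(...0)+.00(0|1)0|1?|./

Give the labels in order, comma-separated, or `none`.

ii

i → no match
ii → match
iii → no match
iv → no match
v → no match
vi → no match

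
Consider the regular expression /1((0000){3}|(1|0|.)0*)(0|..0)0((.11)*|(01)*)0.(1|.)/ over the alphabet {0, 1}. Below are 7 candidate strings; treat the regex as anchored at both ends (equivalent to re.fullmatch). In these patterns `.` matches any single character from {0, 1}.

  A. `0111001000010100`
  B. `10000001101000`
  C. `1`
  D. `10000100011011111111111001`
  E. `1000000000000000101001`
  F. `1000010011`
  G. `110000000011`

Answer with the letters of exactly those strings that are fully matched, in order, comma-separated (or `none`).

D, E, G

A → no match — must start with `1`
B → no match
C. `1` → no match
D → match
E → match
F. `1000010011` → no match
G. `110000000011` → match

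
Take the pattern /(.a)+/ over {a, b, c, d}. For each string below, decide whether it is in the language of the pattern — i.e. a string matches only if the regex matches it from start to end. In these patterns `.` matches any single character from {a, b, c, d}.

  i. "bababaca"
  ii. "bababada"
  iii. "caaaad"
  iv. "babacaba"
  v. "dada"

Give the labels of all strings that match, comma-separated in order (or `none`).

i, ii, iv, v

i → match
ii → match
iii → no match — must end with "a"
iv → match
v → match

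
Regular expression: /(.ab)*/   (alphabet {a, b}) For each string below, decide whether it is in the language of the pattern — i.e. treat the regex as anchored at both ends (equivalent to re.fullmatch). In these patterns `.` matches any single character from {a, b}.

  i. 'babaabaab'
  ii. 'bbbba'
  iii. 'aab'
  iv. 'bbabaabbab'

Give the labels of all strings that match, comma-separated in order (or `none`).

i → match
ii → no match
iii → match
iv → no match

i, iii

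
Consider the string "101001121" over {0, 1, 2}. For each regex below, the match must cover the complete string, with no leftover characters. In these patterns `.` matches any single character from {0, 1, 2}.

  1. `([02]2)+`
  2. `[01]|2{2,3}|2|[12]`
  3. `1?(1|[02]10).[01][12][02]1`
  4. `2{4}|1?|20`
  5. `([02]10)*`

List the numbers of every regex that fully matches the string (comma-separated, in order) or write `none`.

3

1 → no match — must end with "2"
2 → no match
3 → match
4 → no match
5 → no match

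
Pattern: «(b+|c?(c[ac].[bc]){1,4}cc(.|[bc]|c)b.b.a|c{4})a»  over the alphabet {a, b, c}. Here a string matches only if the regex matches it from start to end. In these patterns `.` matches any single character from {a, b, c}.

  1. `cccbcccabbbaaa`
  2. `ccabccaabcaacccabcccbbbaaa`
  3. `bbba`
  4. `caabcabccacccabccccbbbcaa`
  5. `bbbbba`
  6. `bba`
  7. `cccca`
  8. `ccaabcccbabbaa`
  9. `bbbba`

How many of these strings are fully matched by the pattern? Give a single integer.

1 → match
2 → match
3 → match
4 → match
5 → match
6 → match
7 → match
8 → match
9 → match
Total matched: 9

9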